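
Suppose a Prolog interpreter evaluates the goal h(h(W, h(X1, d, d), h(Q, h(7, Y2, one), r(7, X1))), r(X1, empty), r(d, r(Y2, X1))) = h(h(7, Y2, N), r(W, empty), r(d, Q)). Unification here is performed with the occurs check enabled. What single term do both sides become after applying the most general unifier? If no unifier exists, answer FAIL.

h(h(7, h(7, d, d), h(r(h(7, d, d), 7), h(7, h(7, d, d), one), r(7, 7))), r(7, empty), r(d, r(h(7, d, d), 7)))

Decompose h/3: h(W, h(X1, d, d), h(Q, h(7, Y2, one), r(7, X1))) = h(7, Y2, N),  r(X1, empty) = r(W, empty),  r(d, r(Y2, X1)) = r(d, Q).
Decompose h/3: W = 7,  h(X1, d, d) = Y2,  h(Q, h(7, Y2, one), r(7, X1)) = N.
Bind W := 7; substituting into the one remaining equation that mentions W gives: r(X1, empty) = r(7, empty).
Bind Y2 := h(X1, d, d); substituting into the 2 remaining equations that mention Y2 gives: h(Q, h(7, h(X1, d, d), one), r(7, X1)) = N,  r(d, r(h(X1, d, d), X1)) = r(d, Q).
Bind N := h(Q, h(7, h(X1, d, d), one), r(7, X1)); no other remaining equation mentions N.
Decompose r/2: X1 = 7,  empty = empty.
Bind X1 := 7; substituting into the one remaining equation that mentions X1 gives: r(d, r(h(7, d, d), 7)) = r(d, Q). Substituting into the earlier bindings gives Y2 := h(7, d, d), N := h(Q, h(7, h(7, d, d), one), r(7, 7)).
Delete trivial equation empty = empty.
Decompose r/2: d = d,  r(h(7, d, d), 7) = Q.
Delete trivial equation d = d.
Bind Q := r(h(7, d, d), 7). Substituting into the earlier binding gives N := h(r(h(7, d, d), 7), h(7, h(7, d, d), one), r(7, 7)).
Applying the MGU to either side gives h(h(7, h(7, d, d), h(r(h(7, d, d), 7), h(7, h(7, d, d), one), r(7, 7))), r(7, empty), r(d, r(h(7, d, d), 7))).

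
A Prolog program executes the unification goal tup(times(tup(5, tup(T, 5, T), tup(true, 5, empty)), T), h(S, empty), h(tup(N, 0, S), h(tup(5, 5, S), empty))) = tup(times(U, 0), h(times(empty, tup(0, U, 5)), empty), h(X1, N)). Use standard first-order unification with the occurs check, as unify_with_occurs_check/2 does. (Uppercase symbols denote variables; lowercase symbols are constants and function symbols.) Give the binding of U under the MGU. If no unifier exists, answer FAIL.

tup(5, tup(0, 5, 0), tup(true, 5, empty))

Decompose tup/3: times(tup(5, tup(T, 5, T), tup(true, 5, empty)), T) = times(U, 0),  h(S, empty) = h(times(empty, tup(0, U, 5)), empty),  h(tup(N, 0, S), h(tup(5, 5, S), empty)) = h(X1, N).
Decompose times/2: tup(5, tup(T, 5, T), tup(true, 5, empty)) = U,  T = 0.
Bind U := tup(5, tup(T, 5, T), tup(true, 5, empty)); substituting into the one remaining equation that mentions U gives: h(S, empty) = h(times(empty, tup(0, tup(5, tup(T, 5, T), tup(true, 5, empty)), 5)), empty).
Bind T := 0; substituting into the one remaining equation that mentions T gives: h(S, empty) = h(times(empty, tup(0, tup(5, tup(0, 5, 0), tup(true, 5, empty)), 5)), empty). Substituting into the earlier binding gives U := tup(5, tup(0, 5, 0), tup(true, 5, empty)).
Decompose h/2: S = times(empty, tup(0, tup(5, tup(0, 5, 0), tup(true, 5, empty)), 5)),  empty = empty.
Bind S := times(empty, tup(0, tup(5, tup(0, 5, 0), tup(true, 5, empty)), 5)); substituting into the one remaining equation that mentions S gives: h(tup(N, 0, times(empty, tup(0, tup(5, tup(0, 5, 0), tup(true, 5, empty)), 5))), h(tup(5, 5, times(empty, tup(0, tup(5, tup(0, 5, 0), tup(true, 5, empty)), 5))), empty)) = h(X1, N).
Delete trivial equation empty = empty.
Decompose h/2: tup(N, 0, times(empty, tup(0, tup(5, tup(0, 5, 0), tup(true, 5, empty)), 5))) = X1,  h(tup(5, 5, times(empty, tup(0, tup(5, tup(0, 5, 0), tup(true, 5, empty)), 5))), empty) = N.
Bind X1 := tup(N, 0, times(empty, tup(0, tup(5, tup(0, 5, 0), tup(true, 5, empty)), 5))); no other remaining equation mentions X1.
Bind N := h(tup(5, 5, times(empty, tup(0, tup(5, tup(0, 5, 0), tup(true, 5, empty)), 5))), empty). Substituting into the earlier binding gives X1 := tup(h(tup(5, 5, times(empty, tup(0, tup(5, tup(0, 5, 0), tup(true, 5, empty)), 5))), empty), 0, times(empty, tup(0, tup(5, tup(0, 5, 0), tup(true, 5, empty)), 5))).
MGU = { U -> tup(5, tup(0, 5, 0), tup(true, 5, empty)), T -> 0, S -> times(empty, tup(0, tup(5, tup(0, 5, 0), tup(true, 5, empty)), 5)), X1 -> tup(h(tup(5, 5, times(empty, tup(0, tup(5, tup(0, 5, 0), tup(true, 5, empty)), 5))), empty), 0, times(empty, tup(0, tup(5, tup(0, 5, 0), tup(true, 5, empty)), 5))), N -> h(tup(5, 5, times(empty, tup(0, tup(5, tup(0, 5, 0), tup(true, 5, empty)), 5))), empty) }, so U -> tup(5, tup(0, 5, 0), tup(true, 5, empty)).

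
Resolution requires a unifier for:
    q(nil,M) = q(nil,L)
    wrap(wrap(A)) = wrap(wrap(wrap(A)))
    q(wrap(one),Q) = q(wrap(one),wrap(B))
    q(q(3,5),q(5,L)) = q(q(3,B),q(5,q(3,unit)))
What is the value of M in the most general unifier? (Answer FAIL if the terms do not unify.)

FAIL

Decompose q/2: nil = nil,  M = L.
Delete trivial equation nil = nil.
Bind M := L; no other remaining equation mentions M.
Decompose wrap/1: wrap(A) = wrap(wrap(A)).
Decompose wrap/1: A = wrap(A).
Occurs check fails: A occurs in wrap(A); the equation A = wrap(A) has no finite solution.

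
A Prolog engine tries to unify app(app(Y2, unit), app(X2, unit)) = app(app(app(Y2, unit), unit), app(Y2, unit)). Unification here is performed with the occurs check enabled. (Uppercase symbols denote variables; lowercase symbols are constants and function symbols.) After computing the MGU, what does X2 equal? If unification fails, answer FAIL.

Decompose app/2: app(Y2, unit) = app(app(Y2, unit), unit),  app(X2, unit) = app(Y2, unit).
Decompose app/2: Y2 = app(Y2, unit),  unit = unit.
Occurs check fails: Y2 occurs in app(Y2, unit); the equation Y2 = app(Y2, unit) has no finite solution.

FAIL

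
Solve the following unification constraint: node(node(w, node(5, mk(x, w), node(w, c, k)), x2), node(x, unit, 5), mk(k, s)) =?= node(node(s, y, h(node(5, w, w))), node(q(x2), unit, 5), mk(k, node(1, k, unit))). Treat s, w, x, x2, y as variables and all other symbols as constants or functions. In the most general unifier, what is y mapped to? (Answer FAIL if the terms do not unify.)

Decompose node/3: node(w, node(5, mk(x, w), node(w, c, k)), x2) =?= node(s, y, h(node(5, w, w))),  node(x, unit, 5) =?= node(q(x2), unit, 5),  mk(k, s) =?= mk(k, node(1, k, unit)).
Decompose node/3: w =?= s,  node(5, mk(x, w), node(w, c, k)) =?= y,  x2 =?= h(node(5, w, w)).
Bind w := s; substituting into the 2 remaining equations that mention w gives: node(5, mk(x, s), node(s, c, k)) =?= y,  x2 =?= h(node(5, s, s)).
Bind y := node(5, mk(x, s), node(s, c, k)); no other remaining equation mentions y.
Bind x2 := h(node(5, s, s)); substituting into the one remaining equation that mentions x2 gives: node(x, unit, 5) =?= node(q(h(node(5, s, s))), unit, 5).
Decompose node/3: x =?= q(h(node(5, s, s))),  unit =?= unit,  5 =?= 5.
Bind x := q(h(node(5, s, s))); no other remaining equation mentions x. Substituting into the earlier binding gives y := node(5, mk(q(h(node(5, s, s))), s), node(s, c, k)).
Delete trivial equation unit =?= unit.
Delete trivial equation 5 =?= 5.
Decompose mk/2: k =?= k,  s =?= node(1, k, unit).
Delete trivial equation k =?= k.
Bind s := node(1, k, unit). Substituting into the earlier bindings gives w := node(1, k, unit), y := node(5, mk(q(h(node(5, node(1, k, unit), node(1, k, unit)))), node(1, k, unit)), node(node(1, k, unit), c, k)), x2 := h(node(5, node(1, k, unit), node(1, k, unit))), x := q(h(node(5, node(1, k, unit), node(1, k, unit)))).
MGU = { w ↦ node(1, k, unit), y ↦ node(5, mk(q(h(node(5, node(1, k, unit), node(1, k, unit)))), node(1, k, unit)), node(node(1, k, unit), c, k)), x2 ↦ h(node(5, node(1, k, unit), node(1, k, unit))), x ↦ q(h(node(5, node(1, k, unit), node(1, k, unit)))), s ↦ node(1, k, unit) }, so y ↦ node(5, mk(q(h(node(5, node(1, k, unit), node(1, k, unit)))), node(1, k, unit)), node(node(1, k, unit), c, k)).

node(5, mk(q(h(node(5, node(1, k, unit), node(1, k, unit)))), node(1, k, unit)), node(node(1, k, unit), c, k))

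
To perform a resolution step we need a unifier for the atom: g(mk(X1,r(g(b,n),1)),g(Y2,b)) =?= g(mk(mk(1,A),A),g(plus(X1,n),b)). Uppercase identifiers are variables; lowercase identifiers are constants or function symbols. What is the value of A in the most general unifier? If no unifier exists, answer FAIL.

r(g(b,n),1)

Decompose g/2: mk(X1,r(g(b,n),1)) =?= mk(mk(1,A),A),  g(Y2,b) =?= g(plus(X1,n),b).
Decompose mk/2: X1 =?= mk(1,A),  r(g(b,n),1) =?= A.
Bind X1 := mk(1,A); substituting into the one remaining equation that mentions X1 gives: g(Y2,b) =?= g(plus(mk(1,A),n),b).
Bind A := r(g(b,n),1); substituting into the remaining equation gives: g(Y2,b) =?= g(plus(mk(1,r(g(b,n),1)),n),b). Substituting into the earlier binding gives X1 := mk(1,r(g(b,n),1)).
Decompose g/2: Y2 =?= plus(mk(1,r(g(b,n),1)),n),  b =?= b.
Bind Y2 := plus(mk(1,r(g(b,n),1)),n); no other remaining equation mentions Y2.
Delete trivial equation b =?= b.
MGU = { X1 ↦ mk(1,r(g(b,n),1)), A ↦ r(g(b,n),1), Y2 ↦ plus(mk(1,r(g(b,n),1)),n) }, so A ↦ r(g(b,n),1).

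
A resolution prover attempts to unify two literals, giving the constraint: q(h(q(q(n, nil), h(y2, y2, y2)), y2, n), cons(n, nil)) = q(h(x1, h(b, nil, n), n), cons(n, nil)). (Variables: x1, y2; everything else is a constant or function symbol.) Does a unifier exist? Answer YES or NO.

YES

Decompose q/2: h(q(q(n, nil), h(y2, y2, y2)), y2, n) = h(x1, h(b, nil, n), n),  cons(n, nil) = cons(n, nil).
Decompose h/3: q(q(n, nil), h(y2, y2, y2)) = x1,  y2 = h(b, nil, n),  n = n.
Bind x1 := q(q(n, nil), h(y2, y2, y2)); no other remaining equation mentions x1.
Bind y2 := h(b, nil, n); no other remaining equation mentions y2. Substituting into the earlier binding gives x1 := q(q(n, nil), h(h(b, nil, n), h(b, nil, n), h(b, nil, n))).
Delete trivial equation n = n.
Delete trivial equation cons(n, nil) = cons(n, nil).
No equations remain and no clash or occurs-check failure arose, so a unifier exists.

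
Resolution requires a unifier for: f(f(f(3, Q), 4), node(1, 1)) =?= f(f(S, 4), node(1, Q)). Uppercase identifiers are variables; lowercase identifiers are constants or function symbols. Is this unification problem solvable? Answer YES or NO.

Decompose f/2: f(f(3, Q), 4) =?= f(S, 4),  node(1, 1) =?= node(1, Q).
Decompose f/2: f(3, Q) =?= S,  4 =?= 4.
Bind S := f(3, Q); no other remaining equation mentions S.
Delete trivial equation 4 =?= 4.
Decompose node/2: 1 =?= 1,  1 =?= Q.
Delete trivial equation 1 =?= 1.
Bind Q := 1. Substituting into the earlier binding gives S := f(3, 1).
No equations remain and no clash or occurs-check failure arose, so a unifier exists.

YES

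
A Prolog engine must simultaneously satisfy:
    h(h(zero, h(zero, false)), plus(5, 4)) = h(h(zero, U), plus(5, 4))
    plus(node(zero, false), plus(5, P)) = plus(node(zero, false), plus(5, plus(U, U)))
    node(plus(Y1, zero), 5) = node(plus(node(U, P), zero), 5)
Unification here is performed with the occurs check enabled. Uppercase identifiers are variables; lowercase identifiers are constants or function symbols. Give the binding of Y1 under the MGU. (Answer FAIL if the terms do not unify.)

node(h(zero, false), plus(h(zero, false), h(zero, false)))

Decompose h/2: h(zero, h(zero, false)) = h(zero, U),  plus(5, 4) = plus(5, 4).
Decompose h/2: zero = zero,  h(zero, false) = U.
Delete trivial equation zero = zero.
Bind U := h(zero, false); substituting into the 2 remaining equations that mention U gives: plus(node(zero, false), plus(5, P)) = plus(node(zero, false), plus(5, plus(h(zero, false), h(zero, false)))),  node(plus(Y1, zero), 5) = node(plus(node(h(zero, false), P), zero), 5).
Delete trivial equation plus(5, 4) = plus(5, 4).
Decompose plus/2: node(zero, false) = node(zero, false),  plus(5, P) = plus(5, plus(h(zero, false), h(zero, false))).
Delete trivial equation node(zero, false) = node(zero, false).
Decompose plus/2: 5 = 5,  P = plus(h(zero, false), h(zero, false)).
Delete trivial equation 5 = 5.
Bind P := plus(h(zero, false), h(zero, false)); substituting into the remaining equation gives: node(plus(Y1, zero), 5) = node(plus(node(h(zero, false), plus(h(zero, false), h(zero, false))), zero), 5).
Decompose node/2: plus(Y1, zero) = plus(node(h(zero, false), plus(h(zero, false), h(zero, false))), zero),  5 = 5.
Decompose plus/2: Y1 = node(h(zero, false), plus(h(zero, false), h(zero, false))),  zero = zero.
Bind Y1 := node(h(zero, false), plus(h(zero, false), h(zero, false))); no other remaining equation mentions Y1.
Delete trivial equation zero = zero.
Delete trivial equation 5 = 5.
MGU = { U = h(zero, false), P = plus(h(zero, false), h(zero, false)), Y1 = node(h(zero, false), plus(h(zero, false), h(zero, false))) }, so Y1 = node(h(zero, false), plus(h(zero, false), h(zero, false))).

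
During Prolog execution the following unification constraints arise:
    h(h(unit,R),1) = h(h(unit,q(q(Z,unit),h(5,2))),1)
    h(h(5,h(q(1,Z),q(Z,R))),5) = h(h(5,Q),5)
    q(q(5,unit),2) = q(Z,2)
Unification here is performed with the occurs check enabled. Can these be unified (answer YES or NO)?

YES

Decompose h/2: h(unit,R) = h(unit,q(q(Z,unit),h(5,2))),  1 = 1.
Decompose h/2: unit = unit,  R = q(q(Z,unit),h(5,2)).
Delete trivial equation unit = unit.
Bind R := q(q(Z,unit),h(5,2)); substituting into the one remaining equation that mentions R gives: h(h(5,h(q(1,Z),q(Z,q(q(Z,unit),h(5,2))))),5) = h(h(5,Q),5).
Delete trivial equation 1 = 1.
Decompose h/2: h(5,h(q(1,Z),q(Z,q(q(Z,unit),h(5,2))))) = h(5,Q),  5 = 5.
Decompose h/2: 5 = 5,  h(q(1,Z),q(Z,q(q(Z,unit),h(5,2)))) = Q.
Delete trivial equation 5 = 5.
Bind Q := h(q(1,Z),q(Z,q(q(Z,unit),h(5,2)))); no other remaining equation mentions Q.
Delete trivial equation 5 = 5.
Decompose q/2: q(5,unit) = Z,  2 = 2.
Bind Z := q(5,unit); no other remaining equation mentions Z. Substituting into the earlier bindings gives R := q(q(q(5,unit),unit),h(5,2)), Q := h(q(1,q(5,unit)),q(q(5,unit),q(q(q(5,unit),unit),h(5,2)))).
Delete trivial equation 2 = 2.
No equations remain and no clash or occurs-check failure arose, so a unifier exists.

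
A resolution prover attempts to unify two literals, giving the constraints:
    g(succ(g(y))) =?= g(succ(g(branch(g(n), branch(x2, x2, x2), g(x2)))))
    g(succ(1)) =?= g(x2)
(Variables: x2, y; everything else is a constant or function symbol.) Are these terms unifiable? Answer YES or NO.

Decompose g/1: succ(g(y)) =?= succ(g(branch(g(n), branch(x2, x2, x2), g(x2)))).
Decompose succ/1: g(y) =?= g(branch(g(n), branch(x2, x2, x2), g(x2))).
Decompose g/1: y =?= branch(g(n), branch(x2, x2, x2), g(x2)).
Bind y := branch(g(n), branch(x2, x2, x2), g(x2)); no other remaining equation mentions y.
Decompose g/1: succ(1) =?= x2.
Bind x2 := succ(1). Substituting into the earlier binding gives y := branch(g(n), branch(succ(1), succ(1), succ(1)), g(succ(1))).
No equations remain and no clash or occurs-check failure arose, so a unifier exists.

YES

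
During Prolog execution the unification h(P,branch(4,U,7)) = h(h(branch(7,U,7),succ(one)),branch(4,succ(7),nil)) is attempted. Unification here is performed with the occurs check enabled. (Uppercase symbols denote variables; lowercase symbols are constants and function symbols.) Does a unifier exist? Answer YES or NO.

Decompose h/2: P = h(branch(7,U,7),succ(one)),  branch(4,U,7) = branch(4,succ(7),nil).
Bind P := h(branch(7,U,7),succ(one)); no other remaining equation mentions P.
Decompose branch/3: 4 = 4,  U = succ(7),  7 = nil.
Delete trivial equation 4 = 4.
Bind U := succ(7); no other remaining equation mentions U. Substituting into the earlier binding gives P := h(branch(7,succ(7),7),succ(one)).
Clash: constants 7 and nil differ; no unifier exists.

NO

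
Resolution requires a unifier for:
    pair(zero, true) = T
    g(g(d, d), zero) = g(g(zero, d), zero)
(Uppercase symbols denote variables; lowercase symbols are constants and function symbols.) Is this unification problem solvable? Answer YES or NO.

Bind T := pair(zero, true); no other remaining equation mentions T.
Decompose g/2: g(d, d) = g(zero, d),  zero = zero.
Decompose g/2: d = zero,  d = d.
Clash: constants d and zero differ; no unifier exists.

NO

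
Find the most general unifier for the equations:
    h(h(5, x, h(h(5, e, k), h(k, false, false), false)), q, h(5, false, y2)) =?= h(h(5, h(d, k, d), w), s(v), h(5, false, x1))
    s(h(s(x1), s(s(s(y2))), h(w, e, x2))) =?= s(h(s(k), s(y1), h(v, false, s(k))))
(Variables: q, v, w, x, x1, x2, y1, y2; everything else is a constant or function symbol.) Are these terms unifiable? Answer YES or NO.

NO

Decompose h/3: h(5, x, h(h(5, e, k), h(k, false, false), false)) =?= h(5, h(d, k, d), w),  q =?= s(v),  h(5, false, y2) =?= h(5, false, x1).
Decompose h/3: 5 =?= 5,  x =?= h(d, k, d),  h(h(5, e, k), h(k, false, false), false) =?= w.
Delete trivial equation 5 =?= 5.
Bind x := h(d, k, d); no other remaining equation mentions x.
Bind w := h(h(5, e, k), h(k, false, false), false); substituting into the one remaining equation that mentions w gives: s(h(s(x1), s(s(s(y2))), h(h(h(5, e, k), h(k, false, false), false), e, x2))) =?= s(h(s(k), s(y1), h(v, false, s(k)))).
Bind q := s(v); no other remaining equation mentions q.
Decompose h/3: 5 =?= 5,  false =?= false,  y2 =?= x1.
Delete trivial equation 5 =?= 5.
Delete trivial equation false =?= false.
Bind y2 := x1; substituting into the remaining equation gives: s(h(s(x1), s(s(s(x1))), h(h(h(5, e, k), h(k, false, false), false), e, x2))) =?= s(h(s(k), s(y1), h(v, false, s(k)))).
Decompose s/1: h(s(x1), s(s(s(x1))), h(h(h(5, e, k), h(k, false, false), false), e, x2)) =?= h(s(k), s(y1), h(v, false, s(k))).
Decompose h/3: s(x1) =?= s(k),  s(s(s(x1))) =?= s(y1),  h(h(h(5, e, k), h(k, false, false), false), e, x2) =?= h(v, false, s(k)).
Decompose s/1: x1 =?= k.
Bind x1 := k; substituting into the one remaining equation that mentions x1 gives: s(s(s(k))) =?= s(y1). Substituting into the earlier binding gives y2 := k.
Decompose s/1: s(s(k)) =?= y1.
Bind y1 := s(s(k)); no other remaining equation mentions y1.
Decompose h/3: h(h(5, e, k), h(k, false, false), false) =?= v,  e =?= false,  x2 =?= s(k).
Bind v := h(h(5, e, k), h(k, false, false), false); no other remaining equation mentions v. Substituting into the earlier binding gives q := s(h(h(5, e, k), h(k, false, false), false)).
Clash: constants e and false differ; no unifier exists.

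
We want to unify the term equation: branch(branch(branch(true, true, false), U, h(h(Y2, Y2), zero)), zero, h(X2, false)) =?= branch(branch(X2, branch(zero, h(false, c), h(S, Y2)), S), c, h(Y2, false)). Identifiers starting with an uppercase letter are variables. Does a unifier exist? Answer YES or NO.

Decompose branch/3: branch(branch(true, true, false), U, h(h(Y2, Y2), zero)) =?= branch(X2, branch(zero, h(false, c), h(S, Y2)), S),  zero =?= c,  h(X2, false) =?= h(Y2, false).
Decompose branch/3: branch(true, true, false) =?= X2,  U =?= branch(zero, h(false, c), h(S, Y2)),  h(h(Y2, Y2), zero) =?= S.
Bind X2 := branch(true, true, false); substituting into the one remaining equation that mentions X2 gives: h(branch(true, true, false), false) =?= h(Y2, false).
Bind U := branch(zero, h(false, c), h(S, Y2)); no other remaining equation mentions U.
Bind S := h(h(Y2, Y2), zero); no other remaining equation mentions S. Substituting into the earlier binding gives U := branch(zero, h(false, c), h(h(h(Y2, Y2), zero), Y2)).
Clash: constants zero and c differ; no unifier exists.

NO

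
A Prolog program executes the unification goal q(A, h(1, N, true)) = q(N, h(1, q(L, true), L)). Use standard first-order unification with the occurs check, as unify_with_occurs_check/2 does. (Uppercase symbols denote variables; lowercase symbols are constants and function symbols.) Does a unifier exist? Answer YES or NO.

YES

Decompose q/2: A = N,  h(1, N, true) = h(1, q(L, true), L).
Bind A := N; no other remaining equation mentions A.
Decompose h/3: 1 = 1,  N = q(L, true),  true = L.
Delete trivial equation 1 = 1.
Bind N := q(L, true); no other remaining equation mentions N. Substituting into the earlier binding gives A := q(L, true).
Bind L := true. Substituting into the earlier bindings gives A := q(true, true), N := q(true, true).
No equations remain and no clash or occurs-check failure arose, so a unifier exists.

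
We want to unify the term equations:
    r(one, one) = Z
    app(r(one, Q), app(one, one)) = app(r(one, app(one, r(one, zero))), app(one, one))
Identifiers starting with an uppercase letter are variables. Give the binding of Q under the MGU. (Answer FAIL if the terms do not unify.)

app(one, r(one, zero))

Bind Z := r(one, one); no other remaining equation mentions Z.
Decompose app/2: r(one, Q) = r(one, app(one, r(one, zero))),  app(one, one) = app(one, one).
Decompose r/2: one = one,  Q = app(one, r(one, zero)).
Delete trivial equation one = one.
Bind Q := app(one, r(one, zero)); no other remaining equation mentions Q.
Delete trivial equation app(one, one) = app(one, one).
MGU = { Z -> r(one, one), Q -> app(one, r(one, zero)) }, so Q -> app(one, r(one, zero)).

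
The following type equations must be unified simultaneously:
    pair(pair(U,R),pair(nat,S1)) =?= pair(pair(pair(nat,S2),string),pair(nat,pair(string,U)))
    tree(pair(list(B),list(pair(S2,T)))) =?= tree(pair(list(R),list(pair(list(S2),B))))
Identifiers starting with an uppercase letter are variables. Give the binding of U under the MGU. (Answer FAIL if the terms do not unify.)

Decompose pair/2: pair(U,R) =?= pair(pair(nat,S2),string),  pair(nat,S1) =?= pair(nat,pair(string,U)).
Decompose pair/2: U =?= pair(nat,S2),  R =?= string.
Bind U := pair(nat,S2); substituting into the one remaining equation that mentions U gives: pair(nat,S1) =?= pair(nat,pair(string,pair(nat,S2))).
Bind R := string; substituting into the one remaining equation that mentions R gives: tree(pair(list(B),list(pair(S2,T)))) =?= tree(pair(list(string),list(pair(list(S2),B)))).
Decompose pair/2: nat =?= nat,  S1 =?= pair(string,pair(nat,S2)).
Delete trivial equation nat =?= nat.
Bind S1 := pair(string,pair(nat,S2)); no other remaining equation mentions S1.
Decompose tree/1: pair(list(B),list(pair(S2,T))) =?= pair(list(string),list(pair(list(S2),B))).
Decompose pair/2: list(B) =?= list(string),  list(pair(S2,T)) =?= list(pair(list(S2),B)).
Decompose list/1: B =?= string.
Bind B := string; substituting into the remaining equation gives: list(pair(S2,T)) =?= list(pair(list(S2),string)).
Decompose list/1: pair(S2,T) =?= pair(list(S2),string).
Decompose pair/2: S2 =?= list(S2),  T =?= string.
Occurs check fails: S2 occurs in list(S2); the equation S2 =?= list(S2) has no finite solution.

FAIL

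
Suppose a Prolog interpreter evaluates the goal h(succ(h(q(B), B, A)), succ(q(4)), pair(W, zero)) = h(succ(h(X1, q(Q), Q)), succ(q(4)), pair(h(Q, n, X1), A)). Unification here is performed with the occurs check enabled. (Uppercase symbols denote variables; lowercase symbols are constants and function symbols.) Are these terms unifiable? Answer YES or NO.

YES

Decompose h/3: succ(h(q(B), B, A)) = succ(h(X1, q(Q), Q)),  succ(q(4)) = succ(q(4)),  pair(W, zero) = pair(h(Q, n, X1), A).
Decompose succ/1: h(q(B), B, A) = h(X1, q(Q), Q).
Decompose h/3: q(B) = X1,  B = q(Q),  A = Q.
Bind X1 := q(B); substituting into the one remaining equation that mentions X1 gives: pair(W, zero) = pair(h(Q, n, q(B)), A).
Bind B := q(Q); substituting into the one remaining equation that mentions B gives: pair(W, zero) = pair(h(Q, n, q(q(Q))), A). Substituting into the earlier binding gives X1 := q(q(Q)).
Bind A := Q; substituting into the one remaining equation that mentions A gives: pair(W, zero) = pair(h(Q, n, q(q(Q))), Q).
Delete trivial equation succ(q(4)) = succ(q(4)).
Decompose pair/2: W = h(Q, n, q(q(Q))),  zero = Q.
Bind W := h(Q, n, q(q(Q))); no other remaining equation mentions W.
Bind Q := zero. Substituting into the earlier bindings gives X1 := q(q(zero)), B := q(zero), A := zero, W := h(zero, n, q(q(zero))).
No equations remain and no clash or occurs-check failure arose, so a unifier exists.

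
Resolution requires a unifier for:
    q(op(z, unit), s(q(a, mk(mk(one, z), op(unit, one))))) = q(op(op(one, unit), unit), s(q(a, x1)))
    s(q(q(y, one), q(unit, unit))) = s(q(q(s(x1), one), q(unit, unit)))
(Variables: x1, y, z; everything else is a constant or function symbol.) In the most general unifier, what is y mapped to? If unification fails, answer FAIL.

s(mk(mk(one, op(one, unit)), op(unit, one)))

Decompose q/2: op(z, unit) = op(op(one, unit), unit),  s(q(a, mk(mk(one, z), op(unit, one)))) = s(q(a, x1)).
Decompose op/2: z = op(one, unit),  unit = unit.
Bind z := op(one, unit); substituting into the one remaining equation that mentions z gives: s(q(a, mk(mk(one, op(one, unit)), op(unit, one)))) = s(q(a, x1)).
Delete trivial equation unit = unit.
Decompose s/1: q(a, mk(mk(one, op(one, unit)), op(unit, one))) = q(a, x1).
Decompose q/2: a = a,  mk(mk(one, op(one, unit)), op(unit, one)) = x1.
Delete trivial equation a = a.
Bind x1 := mk(mk(one, op(one, unit)), op(unit, one)); substituting into the remaining equation gives: s(q(q(y, one), q(unit, unit))) = s(q(q(s(mk(mk(one, op(one, unit)), op(unit, one))), one), q(unit, unit))).
Decompose s/1: q(q(y, one), q(unit, unit)) = q(q(s(mk(mk(one, op(one, unit)), op(unit, one))), one), q(unit, unit)).
Decompose q/2: q(y, one) = q(s(mk(mk(one, op(one, unit)), op(unit, one))), one),  q(unit, unit) = q(unit, unit).
Decompose q/2: y = s(mk(mk(one, op(one, unit)), op(unit, one))),  one = one.
Bind y := s(mk(mk(one, op(one, unit)), op(unit, one))); no other remaining equation mentions y.
Delete trivial equation one = one.
Delete trivial equation q(unit, unit) = q(unit, unit).
MGU = { z -> op(one, unit), x1 -> mk(mk(one, op(one, unit)), op(unit, one)), y -> s(mk(mk(one, op(one, unit)), op(unit, one))) }, so y -> s(mk(mk(one, op(one, unit)), op(unit, one))).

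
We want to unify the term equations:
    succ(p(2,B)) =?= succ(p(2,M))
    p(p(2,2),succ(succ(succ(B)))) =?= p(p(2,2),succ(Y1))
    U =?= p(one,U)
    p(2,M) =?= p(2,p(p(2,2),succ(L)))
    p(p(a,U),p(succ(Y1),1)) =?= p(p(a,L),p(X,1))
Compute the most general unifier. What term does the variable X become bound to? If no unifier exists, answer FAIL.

Decompose succ/1: p(2,B) =?= p(2,M).
Decompose p/2: 2 =?= 2,  B =?= M.
Delete trivial equation 2 =?= 2.
Bind B := M; substituting into the one remaining equation that mentions B gives: p(p(2,2),succ(succ(succ(M)))) =?= p(p(2,2),succ(Y1)).
Decompose p/2: p(2,2) =?= p(2,2),  succ(succ(succ(M))) =?= succ(Y1).
Delete trivial equation p(2,2) =?= p(2,2).
Decompose succ/1: succ(succ(M)) =?= Y1.
Bind Y1 := succ(succ(M)); substituting into the one remaining equation that mentions Y1 gives: p(p(a,U),p(succ(succ(succ(M))),1)) =?= p(p(a,L),p(X,1)).
Occurs check fails: U occurs in p(one,U); the equation U =?= p(one,U) has no finite solution.

FAIL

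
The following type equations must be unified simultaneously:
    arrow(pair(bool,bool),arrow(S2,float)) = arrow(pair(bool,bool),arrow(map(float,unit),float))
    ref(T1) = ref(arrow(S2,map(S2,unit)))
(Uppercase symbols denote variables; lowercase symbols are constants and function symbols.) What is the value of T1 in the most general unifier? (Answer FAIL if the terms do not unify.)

arrow(map(float,unit),map(map(float,unit),unit))

Decompose arrow/2: pair(bool,bool) = pair(bool,bool),  arrow(S2,float) = arrow(map(float,unit),float).
Delete trivial equation pair(bool,bool) = pair(bool,bool).
Decompose arrow/2: S2 = map(float,unit),  float = float.
Bind S2 := map(float,unit); substituting into the one remaining equation that mentions S2 gives: ref(T1) = ref(arrow(map(float,unit),map(map(float,unit),unit))).
Delete trivial equation float = float.
Decompose ref/1: T1 = arrow(map(float,unit),map(map(float,unit),unit)).
Bind T1 := arrow(map(float,unit),map(map(float,unit),unit)).
MGU = { S2 -> map(float,unit), T1 -> arrow(map(float,unit),map(map(float,unit),unit)) }, so T1 -> arrow(map(float,unit),map(map(float,unit),unit)).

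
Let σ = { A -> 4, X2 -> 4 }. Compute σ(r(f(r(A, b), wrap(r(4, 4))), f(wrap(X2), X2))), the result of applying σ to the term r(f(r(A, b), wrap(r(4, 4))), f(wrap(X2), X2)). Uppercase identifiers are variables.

Replace each occurrence of A with 4.
Replace each occurrence of X2 with 4.
Result: r(f(r(4, b), wrap(r(4, 4))), f(wrap(4), 4)).

r(f(r(4, b), wrap(r(4, 4))), f(wrap(4), 4))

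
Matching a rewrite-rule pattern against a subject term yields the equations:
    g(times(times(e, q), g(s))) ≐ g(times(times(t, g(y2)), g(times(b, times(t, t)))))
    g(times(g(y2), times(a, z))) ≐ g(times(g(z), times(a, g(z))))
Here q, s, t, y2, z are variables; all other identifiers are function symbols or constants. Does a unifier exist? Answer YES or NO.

Decompose g/1: times(times(e, q), g(s)) ≐ times(times(t, g(y2)), g(times(b, times(t, t)))).
Decompose times/2: times(e, q) ≐ times(t, g(y2)),  g(s) ≐ g(times(b, times(t, t))).
Decompose times/2: e ≐ t,  q ≐ g(y2).
Bind t := e; substituting into the one remaining equation that mentions t gives: g(s) ≐ g(times(b, times(e, e))).
Bind q := g(y2); no other remaining equation mentions q.
Decompose g/1: s ≐ times(b, times(e, e)).
Bind s := times(b, times(e, e)); no other remaining equation mentions s.
Decompose g/1: times(g(y2), times(a, z)) ≐ times(g(z), times(a, g(z))).
Decompose times/2: g(y2) ≐ g(z),  times(a, z) ≐ times(a, g(z)).
Decompose g/1: y2 ≐ z.
Bind y2 := z; no other remaining equation mentions y2. Substituting into the earlier binding gives q := g(z).
Decompose times/2: a ≐ a,  z ≐ g(z).
Delete trivial equation a ≐ a.
Occurs check fails: z occurs in g(z); the equation z ≐ g(z) has no finite solution.

NO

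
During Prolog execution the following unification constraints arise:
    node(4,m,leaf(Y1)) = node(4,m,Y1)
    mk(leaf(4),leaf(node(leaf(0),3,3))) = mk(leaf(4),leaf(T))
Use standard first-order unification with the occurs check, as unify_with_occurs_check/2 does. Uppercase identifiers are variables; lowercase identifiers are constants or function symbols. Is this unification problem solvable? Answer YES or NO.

NO

Decompose node/3: 4 = 4,  m = m,  leaf(Y1) = Y1.
Delete trivial equation 4 = 4.
Delete trivial equation m = m.
Occurs check fails: Y1 occurs in leaf(Y1); the equation Y1 = leaf(Y1) has no finite solution.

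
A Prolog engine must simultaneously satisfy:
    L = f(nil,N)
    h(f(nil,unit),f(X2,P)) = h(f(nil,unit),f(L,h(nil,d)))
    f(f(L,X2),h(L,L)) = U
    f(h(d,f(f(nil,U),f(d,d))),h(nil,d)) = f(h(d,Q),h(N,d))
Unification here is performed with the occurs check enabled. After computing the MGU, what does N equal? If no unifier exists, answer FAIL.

nil

Bind L := f(nil,N); substituting into the 2 remaining equations that mention L gives: h(f(nil,unit),f(X2,P)) = h(f(nil,unit),f(f(nil,N),h(nil,d))),  f(f(f(nil,N),X2),h(f(nil,N),f(nil,N))) = U.
Decompose h/2: f(nil,unit) = f(nil,unit),  f(X2,P) = f(f(nil,N),h(nil,d)).
Delete trivial equation f(nil,unit) = f(nil,unit).
Decompose f/2: X2 = f(nil,N),  P = h(nil,d).
Bind X2 := f(nil,N); substituting into the one remaining equation that mentions X2 gives: f(f(f(nil,N),f(nil,N)),h(f(nil,N),f(nil,N))) = U.
Bind P := h(nil,d); no other remaining equation mentions P.
Bind U := f(f(f(nil,N),f(nil,N)),h(f(nil,N),f(nil,N))); substituting into the remaining equation gives: f(h(d,f(f(nil,f(f(f(nil,N),f(nil,N)),h(f(nil,N),f(nil,N)))),f(d,d))),h(nil,d)) = f(h(d,Q),h(N,d)).
Decompose f/2: h(d,f(f(nil,f(f(f(nil,N),f(nil,N)),h(f(nil,N),f(nil,N)))),f(d,d))) = h(d,Q),  h(nil,d) = h(N,d).
Decompose h/2: d = d,  f(f(nil,f(f(f(nil,N),f(nil,N)),h(f(nil,N),f(nil,N)))),f(d,d)) = Q.
Delete trivial equation d = d.
Bind Q := f(f(nil,f(f(f(nil,N),f(nil,N)),h(f(nil,N),f(nil,N)))),f(d,d)); no other remaining equation mentions Q.
Decompose h/2: nil = N,  d = d.
Bind N := nil; no other remaining equation mentions N. Substituting into the earlier bindings gives L := f(nil,nil), X2 := f(nil,nil), U := f(f(f(nil,nil),f(nil,nil)),h(f(nil,nil),f(nil,nil))), Q := f(f(nil,f(f(f(nil,nil),f(nil,nil)),h(f(nil,nil),f(nil,nil)))),f(d,d)).
Delete trivial equation d = d.
MGU = { L ↦ f(nil,nil), X2 ↦ f(nil,nil), P ↦ h(nil,d), U ↦ f(f(f(nil,nil),f(nil,nil)),h(f(nil,nil),f(nil,nil))), Q ↦ f(f(nil,f(f(f(nil,nil),f(nil,nil)),h(f(nil,nil),f(nil,nil)))),f(d,d)), N ↦ nil }, so N ↦ nil.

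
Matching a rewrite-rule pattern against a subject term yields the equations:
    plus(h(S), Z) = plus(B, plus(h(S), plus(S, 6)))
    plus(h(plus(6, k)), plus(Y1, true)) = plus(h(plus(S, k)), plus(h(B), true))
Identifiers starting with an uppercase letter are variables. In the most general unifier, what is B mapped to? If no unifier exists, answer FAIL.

Decompose plus/2: h(S) = B,  Z = plus(h(S), plus(S, 6)).
Bind B := h(S); substituting into the one remaining equation that mentions B gives: plus(h(plus(6, k)), plus(Y1, true)) = plus(h(plus(S, k)), plus(h(h(S)), true)).
Bind Z := plus(h(S), plus(S, 6)); no other remaining equation mentions Z.
Decompose plus/2: h(plus(6, k)) = h(plus(S, k)),  plus(Y1, true) = plus(h(h(S)), true).
Decompose h/1: plus(6, k) = plus(S, k).
Decompose plus/2: 6 = S,  k = k.
Bind S := 6; substituting into the one remaining equation that mentions S gives: plus(Y1, true) = plus(h(h(6)), true). Substituting into the earlier bindings gives B := h(6), Z := plus(h(6), plus(6, 6)).
Delete trivial equation k = k.
Decompose plus/2: Y1 = h(h(6)),  true = true.
Bind Y1 := h(h(6)); no other remaining equation mentions Y1.
Delete trivial equation true = true.
MGU = { B -> h(6), Z -> plus(h(6), plus(6, 6)), S -> 6, Y1 -> h(h(6)) }, so B -> h(6).

h(6)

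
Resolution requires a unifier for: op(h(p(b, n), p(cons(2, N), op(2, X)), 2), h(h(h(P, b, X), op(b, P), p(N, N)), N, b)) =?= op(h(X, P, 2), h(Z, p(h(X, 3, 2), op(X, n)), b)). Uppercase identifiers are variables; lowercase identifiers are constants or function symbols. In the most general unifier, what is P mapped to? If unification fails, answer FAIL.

Decompose op/2: h(p(b, n), p(cons(2, N), op(2, X)), 2) =?= h(X, P, 2),  h(h(h(P, b, X), op(b, P), p(N, N)), N, b) =?= h(Z, p(h(X, 3, 2), op(X, n)), b).
Decompose h/3: p(b, n) =?= X,  p(cons(2, N), op(2, X)) =?= P,  2 =?= 2.
Bind X := p(b, n); substituting into the 2 remaining equations that mention X gives: p(cons(2, N), op(2, p(b, n))) =?= P,  h(h(h(P, b, p(b, n)), op(b, P), p(N, N)), N, b) =?= h(Z, p(h(p(b, n), 3, 2), op(p(b, n), n)), b).
Bind P := p(cons(2, N), op(2, p(b, n))); substituting into the one remaining equation that mentions P gives: h(h(h(p(cons(2, N), op(2, p(b, n))), b, p(b, n)), op(b, p(cons(2, N), op(2, p(b, n)))), p(N, N)), N, b) =?= h(Z, p(h(p(b, n), 3, 2), op(p(b, n), n)), b).
Delete trivial equation 2 =?= 2.
Decompose h/3: h(h(p(cons(2, N), op(2, p(b, n))), b, p(b, n)), op(b, p(cons(2, N), op(2, p(b, n)))), p(N, N)) =?= Z,  N =?= p(h(p(b, n), 3, 2), op(p(b, n), n)),  b =?= b.
Bind Z := h(h(p(cons(2, N), op(2, p(b, n))), b, p(b, n)), op(b, p(cons(2, N), op(2, p(b, n)))), p(N, N)); no other remaining equation mentions Z.
Bind N := p(h(p(b, n), 3, 2), op(p(b, n), n)); no other remaining equation mentions N. Substituting into the earlier bindings gives P := p(cons(2, p(h(p(b, n), 3, 2), op(p(b, n), n))), op(2, p(b, n))), Z := h(h(p(cons(2, p(h(p(b, n), 3, 2), op(p(b, n), n))), op(2, p(b, n))), b, p(b, n)), op(b, p(cons(2, p(h(p(b, n), 3, 2), op(p(b, n), n))), op(2, p(b, n)))), p(p(h(p(b, n), 3, 2), op(p(b, n), n)), p(h(p(b, n), 3, 2), op(p(b, n), n)))).
Delete trivial equation b =?= b.
MGU = { X -> p(b, n), P -> p(cons(2, p(h(p(b, n), 3, 2), op(p(b, n), n))), op(2, p(b, n))), Z -> h(h(p(cons(2, p(h(p(b, n), 3, 2), op(p(b, n), n))), op(2, p(b, n))), b, p(b, n)), op(b, p(cons(2, p(h(p(b, n), 3, 2), op(p(b, n), n))), op(2, p(b, n)))), p(p(h(p(b, n), 3, 2), op(p(b, n), n)), p(h(p(b, n), 3, 2), op(p(b, n), n)))), N -> p(h(p(b, n), 3, 2), op(p(b, n), n)) }, so P -> p(cons(2, p(h(p(b, n), 3, 2), op(p(b, n), n))), op(2, p(b, n))).

p(cons(2, p(h(p(b, n), 3, 2), op(p(b, n), n))), op(2, p(b, n)))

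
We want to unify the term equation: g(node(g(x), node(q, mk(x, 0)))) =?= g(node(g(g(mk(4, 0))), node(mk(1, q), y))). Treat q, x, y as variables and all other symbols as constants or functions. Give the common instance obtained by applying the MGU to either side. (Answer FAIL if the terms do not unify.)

FAIL

Decompose g/1: node(g(x), node(q, mk(x, 0))) =?= node(g(g(mk(4, 0))), node(mk(1, q), y)).
Decompose node/2: g(x) =?= g(g(mk(4, 0))),  node(q, mk(x, 0)) =?= node(mk(1, q), y).
Decompose g/1: x =?= g(mk(4, 0)).
Bind x := g(mk(4, 0)); substituting into the remaining equation gives: node(q, mk(g(mk(4, 0)), 0)) =?= node(mk(1, q), y).
Decompose node/2: q =?= mk(1, q),  mk(g(mk(4, 0)), 0) =?= y.
Occurs check fails: q occurs in mk(1, q); the equation q =?= mk(1, q) has no finite solution.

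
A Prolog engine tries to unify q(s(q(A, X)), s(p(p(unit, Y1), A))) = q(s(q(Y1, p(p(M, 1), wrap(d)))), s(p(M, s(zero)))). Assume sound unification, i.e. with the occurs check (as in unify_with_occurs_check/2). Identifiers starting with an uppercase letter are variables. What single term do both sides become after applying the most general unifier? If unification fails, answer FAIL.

q(s(q(s(zero), p(p(p(unit, s(zero)), 1), wrap(d)))), s(p(p(unit, s(zero)), s(zero))))

Decompose q/2: s(q(A, X)) = s(q(Y1, p(p(M, 1), wrap(d)))),  s(p(p(unit, Y1), A)) = s(p(M, s(zero))).
Decompose s/1: q(A, X) = q(Y1, p(p(M, 1), wrap(d))).
Decompose q/2: A = Y1,  X = p(p(M, 1), wrap(d)).
Bind A := Y1; substituting into the one remaining equation that mentions A gives: s(p(p(unit, Y1), Y1)) = s(p(M, s(zero))).
Bind X := p(p(M, 1), wrap(d)); no other remaining equation mentions X.
Decompose s/1: p(p(unit, Y1), Y1) = p(M, s(zero)).
Decompose p/2: p(unit, Y1) = M,  Y1 = s(zero).
Bind M := p(unit, Y1); no other remaining equation mentions M. Substituting into the earlier binding gives X := p(p(p(unit, Y1), 1), wrap(d)).
Bind Y1 := s(zero). Substituting into the earlier bindings gives A := s(zero), X := p(p(p(unit, s(zero)), 1), wrap(d)), M := p(unit, s(zero)).
Applying the MGU to either side gives q(s(q(s(zero), p(p(p(unit, s(zero)), 1), wrap(d)))), s(p(p(unit, s(zero)), s(zero)))).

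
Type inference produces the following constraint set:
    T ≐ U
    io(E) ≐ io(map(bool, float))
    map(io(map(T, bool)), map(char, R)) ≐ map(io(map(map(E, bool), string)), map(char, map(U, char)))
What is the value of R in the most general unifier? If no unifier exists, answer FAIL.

FAIL

Bind T := U; substituting into the one remaining equation that mentions T gives: map(io(map(U, bool)), map(char, R)) ≐ map(io(map(map(E, bool), string)), map(char, map(U, char))).
Decompose io/1: E ≐ map(bool, float).
Bind E := map(bool, float); substituting into the remaining equation gives: map(io(map(U, bool)), map(char, R)) ≐ map(io(map(map(map(bool, float), bool), string)), map(char, map(U, char))).
Decompose map/2: io(map(U, bool)) ≐ io(map(map(map(bool, float), bool), string)),  map(char, R) ≐ map(char, map(U, char)).
Decompose io/1: map(U, bool) ≐ map(map(map(bool, float), bool), string).
Decompose map/2: U ≐ map(map(bool, float), bool),  bool ≐ string.
Bind U := map(map(bool, float), bool); substituting into the one remaining equation that mentions U gives: map(char, R) ≐ map(char, map(map(map(bool, float), bool), char)). Substituting into the earlier binding gives T := map(map(bool, float), bool).
Clash: constants bool and string differ; no unifier exists.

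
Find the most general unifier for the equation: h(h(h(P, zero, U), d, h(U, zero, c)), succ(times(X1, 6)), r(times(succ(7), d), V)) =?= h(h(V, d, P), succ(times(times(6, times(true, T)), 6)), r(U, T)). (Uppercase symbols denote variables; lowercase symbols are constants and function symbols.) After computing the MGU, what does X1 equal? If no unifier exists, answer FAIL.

Decompose h/3: h(h(P, zero, U), d, h(U, zero, c)) =?= h(V, d, P),  succ(times(X1, 6)) =?= succ(times(times(6, times(true, T)), 6)),  r(times(succ(7), d), V) =?= r(U, T).
Decompose h/3: h(P, zero, U) =?= V,  d =?= d,  h(U, zero, c) =?= P.
Bind V := h(P, zero, U); substituting into the one remaining equation that mentions V gives: r(times(succ(7), d), h(P, zero, U)) =?= r(U, T).
Delete trivial equation d =?= d.
Bind P := h(U, zero, c); substituting into the one remaining equation that mentions P gives: r(times(succ(7), d), h(h(U, zero, c), zero, U)) =?= r(U, T). Substituting into the earlier binding gives V := h(h(U, zero, c), zero, U).
Decompose succ/1: times(X1, 6) =?= times(times(6, times(true, T)), 6).
Decompose times/2: X1 =?= times(6, times(true, T)),  6 =?= 6.
Bind X1 := times(6, times(true, T)); no other remaining equation mentions X1.
Delete trivial equation 6 =?= 6.
Decompose r/2: times(succ(7), d) =?= U,  h(h(U, zero, c), zero, U) =?= T.
Bind U := times(succ(7), d); substituting into the remaining equation gives: h(h(times(succ(7), d), zero, c), zero, times(succ(7), d)) =?= T. Substituting into the earlier bindings gives V := h(h(times(succ(7), d), zero, c), zero, times(succ(7), d)), P := h(times(succ(7), d), zero, c).
Bind T := h(h(times(succ(7), d), zero, c), zero, times(succ(7), d)). Substituting into the earlier binding gives X1 := times(6, times(true, h(h(times(succ(7), d), zero, c), zero, times(succ(7), d)))).
MGU = { V ↦ h(h(times(succ(7), d), zero, c), zero, times(succ(7), d)), P ↦ h(times(succ(7), d), zero, c), X1 ↦ times(6, times(true, h(h(times(succ(7), d), zero, c), zero, times(succ(7), d)))), U ↦ times(succ(7), d), T ↦ h(h(times(succ(7), d), zero, c), zero, times(succ(7), d)) }, so X1 ↦ times(6, times(true, h(h(times(succ(7), d), zero, c), zero, times(succ(7), d)))).

times(6, times(true, h(h(times(succ(7), d), zero, c), zero, times(succ(7), d))))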